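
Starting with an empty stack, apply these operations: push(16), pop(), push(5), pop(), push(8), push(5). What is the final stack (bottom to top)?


push(16) -> [16]
pop() returns 16 -> []
push(5) -> [5]
pop() returns 5 -> []
push(8) -> [8]
push(5) -> [8, 5]
Final stack (bottom to top): [8, 5]


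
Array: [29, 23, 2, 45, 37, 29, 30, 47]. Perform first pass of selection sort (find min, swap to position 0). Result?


After one pass: [2, 23, 29, 45, 37, 29, 30, 47]


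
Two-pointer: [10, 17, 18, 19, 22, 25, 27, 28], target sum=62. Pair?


Two pointers: lo=0, hi=7
No pair sums to 62


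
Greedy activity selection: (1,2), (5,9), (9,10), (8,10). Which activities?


Greedy: pick earliest-ending, then skip overlaps.
Selected (3 activities): [(1, 2), (5, 9), (9, 10)]


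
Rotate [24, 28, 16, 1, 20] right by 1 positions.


Right rotate by 1: [20, 24, 28, 16, 1]


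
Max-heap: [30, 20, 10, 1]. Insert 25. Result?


Append 25: [30, 20, 10, 1, 25]
Bubble up: swap idx 4(25) with idx 1(20)
Result: [30, 25, 10, 1, 20]


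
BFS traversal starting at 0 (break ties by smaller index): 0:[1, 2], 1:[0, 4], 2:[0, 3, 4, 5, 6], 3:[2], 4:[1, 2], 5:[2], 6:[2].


BFS queue: start with [0]
Visit order: [0, 1, 2, 4, 3, 5, 6]


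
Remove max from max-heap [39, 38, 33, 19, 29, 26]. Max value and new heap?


Max = 39
Replace root with last, heapify down
Resulting heap: [38, 29, 33, 19, 26]


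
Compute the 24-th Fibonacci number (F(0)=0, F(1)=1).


F(n)=F(n-1)+F(n-2)
...F(22)=17711, F(23)=28657, F(24)=46368


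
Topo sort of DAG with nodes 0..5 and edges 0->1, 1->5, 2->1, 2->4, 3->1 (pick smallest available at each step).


Kahn's algorithm, process smallest node first
Order: [0, 2, 3, 1, 4, 5]


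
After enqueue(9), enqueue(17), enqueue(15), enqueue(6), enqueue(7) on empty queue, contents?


enqueue(9) -> [9]
enqueue(17) -> [9, 17]
enqueue(15) -> [9, 17, 15]
enqueue(6) -> [9, 17, 15, 6]
enqueue(7) -> [9, 17, 15, 6, 7]
Final queue (front to back): [9, 17, 15, 6, 7]


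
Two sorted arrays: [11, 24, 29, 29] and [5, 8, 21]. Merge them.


Compare heads, take smaller each step.
Merged: [5, 8, 11, 21, 24, 29, 29]


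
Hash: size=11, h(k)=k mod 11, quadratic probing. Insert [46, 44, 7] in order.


Insertions: 46->slot 2; 44->slot 0; 7->slot 7
Table: [44, None, 46, None, None, None, None, 7, None, None, None]


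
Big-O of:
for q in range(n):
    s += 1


Per nesting level: O(n) = O(n)
Complexity: O(n)


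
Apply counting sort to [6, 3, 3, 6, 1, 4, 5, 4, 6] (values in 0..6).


Count array: [0, 1, 0, 2, 2, 1, 3]
Reconstruct: [1, 3, 3, 4, 4, 5, 6, 6, 6]


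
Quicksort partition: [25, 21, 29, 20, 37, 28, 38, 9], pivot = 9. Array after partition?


Elements <= 9 go left of pivot.
Result: [9, 21, 29, 20, 37, 28, 38, 25], pivot at index 0


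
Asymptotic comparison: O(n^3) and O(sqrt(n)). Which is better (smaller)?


sublinear grows slower than cubic
O(sqrt(n)) is asymptotically smaller; O(n^3) grows faster


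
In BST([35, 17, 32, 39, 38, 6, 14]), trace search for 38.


BST root = 35
Search for 38: compare at each node
Path: [35, 39, 38]


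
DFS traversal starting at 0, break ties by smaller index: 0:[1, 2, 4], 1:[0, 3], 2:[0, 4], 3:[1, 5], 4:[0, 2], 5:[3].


DFS stack-based: start with [0]
Visit order: [0, 1, 3, 5, 2, 4]


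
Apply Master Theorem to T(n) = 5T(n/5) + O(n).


a=5, b=5, c=1. log_5(5)=1 = c=1. Case 2: O(n^c log n) = O(n log n)
Complexity: O(n log n)


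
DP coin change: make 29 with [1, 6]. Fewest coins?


dp[0]=0; dp[i]=1+min(dp[i-c] for c in coins)
...dp[24]=4, dp[25]=5, dp[26]=6, dp[27]=7, dp[28]=8, dp[29]=9
Minimum coins for 29 = 9


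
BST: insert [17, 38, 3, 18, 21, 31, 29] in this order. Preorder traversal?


Root = 17; build tree by BST insertion.
Preorder traversal: [17, 3, 38, 18, 21, 31, 29]


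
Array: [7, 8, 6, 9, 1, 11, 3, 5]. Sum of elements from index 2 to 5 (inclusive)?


Prefix sums: [0, 7, 15, 21, 30, 31, 42, 45, 50]
Sum[2..5] = prefix[6] - prefix[2] = 42 - 15 = 27


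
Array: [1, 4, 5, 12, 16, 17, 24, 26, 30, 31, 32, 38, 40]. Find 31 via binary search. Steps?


Search for 31:
[0,12] mid=6 arr[6]=24
[7,12] mid=9 arr[9]=31
Total: 2 comparisons


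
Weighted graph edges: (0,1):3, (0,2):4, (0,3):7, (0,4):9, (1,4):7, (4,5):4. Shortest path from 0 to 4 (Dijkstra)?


Dijkstra from 0:
Distances: {0: 0, 1: 3, 2: 4, 3: 7, 4: 9, 5: 13}
Shortest distance to 4 = 9, path = [0, 4]


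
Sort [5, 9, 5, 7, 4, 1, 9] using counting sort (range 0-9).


Count array: [0, 1, 0, 0, 1, 2, 0, 1, 0, 2]
Reconstruct: [1, 4, 5, 5, 7, 9, 9]


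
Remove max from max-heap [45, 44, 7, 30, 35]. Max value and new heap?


Max = 45
Replace root with last, heapify down
Resulting heap: [44, 35, 7, 30]


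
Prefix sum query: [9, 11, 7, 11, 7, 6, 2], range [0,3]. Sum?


Prefix sums: [0, 9, 20, 27, 38, 45, 51, 53]
Sum[0..3] = prefix[4] - prefix[0] = 38 - 0 = 38


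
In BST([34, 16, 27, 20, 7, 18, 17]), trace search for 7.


BST root = 34
Search for 7: compare at each node
Path: [34, 16, 7]


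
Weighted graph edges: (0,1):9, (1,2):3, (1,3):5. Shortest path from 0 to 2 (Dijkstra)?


Dijkstra from 0:
Distances: {0: 0, 1: 9, 2: 12, 3: 14}
Shortest distance to 2 = 12, path = [0, 1, 2]


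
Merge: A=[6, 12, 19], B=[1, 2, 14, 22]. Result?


Compare heads, take smaller each step.
Merged: [1, 2, 6, 12, 14, 19, 22]


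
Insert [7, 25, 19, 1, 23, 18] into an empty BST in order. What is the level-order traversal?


Root = 7; build tree by BST insertion.
Level-Order traversal: [7, 1, 25, 19, 18, 23]


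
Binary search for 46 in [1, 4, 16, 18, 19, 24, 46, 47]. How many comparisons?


Search for 46:
[0,7] mid=3 arr[3]=18
[4,7] mid=5 arr[5]=24
[6,7] mid=6 arr[6]=46
Total: 3 comparisons


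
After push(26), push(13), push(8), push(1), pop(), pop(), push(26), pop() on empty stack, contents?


push(26) -> [26]
push(13) -> [26, 13]
push(8) -> [26, 13, 8]
push(1) -> [26, 13, 8, 1]
pop() returns 1 -> [26, 13, 8]
pop() returns 8 -> [26, 13]
push(26) -> [26, 13, 26]
pop() returns 26 -> [26, 13]
Final stack (bottom to top): [26, 13]


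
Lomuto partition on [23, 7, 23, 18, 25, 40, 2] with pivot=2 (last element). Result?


Elements <= 2 go left of pivot.
Result: [2, 7, 23, 18, 25, 40, 23], pivot at index 0


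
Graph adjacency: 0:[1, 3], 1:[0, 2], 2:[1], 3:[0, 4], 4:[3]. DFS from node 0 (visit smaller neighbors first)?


DFS stack-based: start with [0]
Visit order: [0, 1, 2, 3, 4]


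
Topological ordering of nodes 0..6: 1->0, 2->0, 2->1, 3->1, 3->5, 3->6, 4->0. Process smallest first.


Kahn's algorithm, process smallest node first
Order: [2, 3, 1, 4, 0, 5, 6]


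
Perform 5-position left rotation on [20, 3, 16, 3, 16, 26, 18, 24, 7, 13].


Left rotate by 5: [26, 18, 24, 7, 13, 20, 3, 16, 3, 16]


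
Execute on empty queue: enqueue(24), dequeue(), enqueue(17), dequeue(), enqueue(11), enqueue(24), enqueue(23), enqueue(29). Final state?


enqueue(24) -> [24]
dequeue() returns 24 -> []
enqueue(17) -> [17]
dequeue() returns 17 -> []
enqueue(11) -> [11]
enqueue(24) -> [11, 24]
enqueue(23) -> [11, 24, 23]
enqueue(29) -> [11, 24, 23, 29]
Final queue (front to back): [11, 24, 23, 29]


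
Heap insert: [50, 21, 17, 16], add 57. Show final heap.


Append 57: [50, 21, 17, 16, 57]
Bubble up: swap idx 4(57) with idx 1(21); swap idx 1(57) with idx 0(50)
Result: [57, 50, 17, 16, 21]


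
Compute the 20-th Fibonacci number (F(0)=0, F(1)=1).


F(n)=F(n-1)+F(n-2)
...F(18)=2584, F(19)=4181, F(20)=6765


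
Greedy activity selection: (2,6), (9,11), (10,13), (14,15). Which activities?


Greedy: pick earliest-ending, then skip overlaps.
Selected (3 activities): [(2, 6), (9, 11), (14, 15)]


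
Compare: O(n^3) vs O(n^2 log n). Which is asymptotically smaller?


n^2 log n grows slower than cubic
O(n^2 log n) is asymptotically smaller; O(n^3) grows faster


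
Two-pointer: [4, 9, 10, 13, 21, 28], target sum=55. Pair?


Two pointers: lo=0, hi=5
No pair sums to 55


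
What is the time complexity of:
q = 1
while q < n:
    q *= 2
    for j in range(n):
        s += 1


Per nesting level: O(log n) * O(n) = O(n log n)
Complexity: O(n log n)


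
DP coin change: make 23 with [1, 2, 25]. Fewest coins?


dp[0]=0; dp[i]=1+min(dp[i-c] for c in coins)
...dp[18]=9, dp[19]=10, dp[20]=10, dp[21]=11, dp[22]=11, dp[23]=12
Minimum coins for 23 = 12


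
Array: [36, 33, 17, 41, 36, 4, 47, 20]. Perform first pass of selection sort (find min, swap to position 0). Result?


After one pass: [4, 33, 17, 41, 36, 36, 47, 20]


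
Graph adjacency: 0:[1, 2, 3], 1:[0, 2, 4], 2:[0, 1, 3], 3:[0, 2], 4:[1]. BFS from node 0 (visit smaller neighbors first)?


BFS queue: start with [0]
Visit order: [0, 1, 2, 3, 4]


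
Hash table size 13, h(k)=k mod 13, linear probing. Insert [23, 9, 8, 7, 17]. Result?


Insertions: 23->slot 10; 9->slot 9; 8->slot 8; 7->slot 7; 17->slot 4
Table: [None, None, None, None, 17, None, None, 7, 8, 9, 23, None, None]


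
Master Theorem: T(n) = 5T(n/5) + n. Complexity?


a=5, b=5, c=1. log_5(5)=1 = c=1. Case 2: O(n^c log n) = O(n log n)
Complexity: O(n log n)


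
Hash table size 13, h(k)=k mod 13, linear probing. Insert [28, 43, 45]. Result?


Insertions: 28->slot 2; 43->slot 4; 45->slot 6
Table: [None, None, 28, None, 43, None, 45, None, None, None, None, None, None]


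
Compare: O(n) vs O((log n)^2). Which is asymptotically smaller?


polylogarithmic grows slower than linear
O((log n)^2) is asymptotically smaller; O(n) grows faster


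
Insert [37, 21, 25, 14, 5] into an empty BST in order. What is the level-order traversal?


Root = 37; build tree by BST insertion.
Level-Order traversal: [37, 21, 14, 25, 5]


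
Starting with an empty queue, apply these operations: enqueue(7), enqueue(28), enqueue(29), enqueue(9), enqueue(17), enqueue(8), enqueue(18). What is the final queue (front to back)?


enqueue(7) -> [7]
enqueue(28) -> [7, 28]
enqueue(29) -> [7, 28, 29]
enqueue(9) -> [7, 28, 29, 9]
enqueue(17) -> [7, 28, 29, 9, 17]
enqueue(8) -> [7, 28, 29, 9, 17, 8]
enqueue(18) -> [7, 28, 29, 9, 17, 8, 18]
Final queue (front to back): [7, 28, 29, 9, 17, 8, 18]


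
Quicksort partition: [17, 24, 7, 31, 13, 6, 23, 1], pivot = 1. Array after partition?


Elements <= 1 go left of pivot.
Result: [1, 24, 7, 31, 13, 6, 23, 17], pivot at index 0


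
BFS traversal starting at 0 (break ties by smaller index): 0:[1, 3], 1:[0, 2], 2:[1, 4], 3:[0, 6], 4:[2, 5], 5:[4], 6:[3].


BFS queue: start with [0]
Visit order: [0, 1, 3, 2, 6, 4, 5]


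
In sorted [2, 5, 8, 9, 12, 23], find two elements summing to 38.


Two pointers: lo=0, hi=5
No pair sums to 38


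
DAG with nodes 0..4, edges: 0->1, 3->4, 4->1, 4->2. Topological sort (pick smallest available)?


Kahn's algorithm, process smallest node first
Order: [0, 3, 4, 1, 2]


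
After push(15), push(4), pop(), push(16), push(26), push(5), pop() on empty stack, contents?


push(15) -> [15]
push(4) -> [15, 4]
pop() returns 4 -> [15]
push(16) -> [15, 16]
push(26) -> [15, 16, 26]
push(5) -> [15, 16, 26, 5]
pop() returns 5 -> [15, 16, 26]
Final stack (bottom to top): [15, 16, 26]


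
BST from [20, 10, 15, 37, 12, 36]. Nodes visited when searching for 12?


BST root = 20
Search for 12: compare at each node
Path: [20, 10, 15, 12]


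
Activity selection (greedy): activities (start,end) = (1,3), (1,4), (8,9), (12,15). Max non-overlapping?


Greedy: pick earliest-ending, then skip overlaps.
Selected (3 activities): [(1, 3), (8, 9), (12, 15)]


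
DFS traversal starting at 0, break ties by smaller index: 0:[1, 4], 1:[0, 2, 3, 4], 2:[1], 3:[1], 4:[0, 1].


DFS stack-based: start with [0]
Visit order: [0, 1, 2, 3, 4]


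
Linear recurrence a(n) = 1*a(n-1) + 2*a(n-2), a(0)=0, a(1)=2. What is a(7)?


Build bottom-up:
...a(5)=22, a(6)=42, a(7)=1*42+2*22=86


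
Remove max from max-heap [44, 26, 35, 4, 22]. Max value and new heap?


Max = 44
Replace root with last, heapify down
Resulting heap: [35, 26, 22, 4]


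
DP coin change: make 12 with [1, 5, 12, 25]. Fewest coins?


dp[0]=0; dp[i]=1+min(dp[i-c] for c in coins)
...dp[7]=3, dp[8]=4, dp[9]=5, dp[10]=2, dp[11]=3, dp[12]=1
Minimum coins for 12 = 1


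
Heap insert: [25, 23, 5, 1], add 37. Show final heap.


Append 37: [25, 23, 5, 1, 37]
Bubble up: swap idx 4(37) with idx 1(23); swap idx 1(37) with idx 0(25)
Result: [37, 25, 5, 1, 23]


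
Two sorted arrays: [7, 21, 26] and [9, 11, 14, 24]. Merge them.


Compare heads, take smaller each step.
Merged: [7, 9, 11, 14, 21, 24, 26]


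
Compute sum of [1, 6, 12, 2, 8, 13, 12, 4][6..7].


Prefix sums: [0, 1, 7, 19, 21, 29, 42, 54, 58]
Sum[6..7] = prefix[8] - prefix[6] = 58 - 42 = 16


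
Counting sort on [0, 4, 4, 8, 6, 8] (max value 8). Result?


Count array: [1, 0, 0, 0, 2, 0, 1, 0, 2]
Reconstruct: [0, 4, 4, 6, 8, 8]


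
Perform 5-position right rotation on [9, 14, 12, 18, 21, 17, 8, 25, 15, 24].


Right rotate by 5: [17, 8, 25, 15, 24, 9, 14, 12, 18, 21]


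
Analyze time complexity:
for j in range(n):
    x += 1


Per nesting level: O(n) = O(n)
Complexity: O(n)


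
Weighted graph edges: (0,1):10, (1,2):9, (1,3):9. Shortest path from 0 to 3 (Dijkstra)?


Dijkstra from 0:
Distances: {0: 0, 1: 10, 2: 19, 3: 19}
Shortest distance to 3 = 19, path = [0, 1, 3]


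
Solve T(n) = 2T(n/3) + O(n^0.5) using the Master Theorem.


a=2, b=3, c=0.5. log_3(2)=0.631 > c=0.5. Case 1: O(n^log_b(a)) = O(n^0.631)
Complexity: O(n^0.631)


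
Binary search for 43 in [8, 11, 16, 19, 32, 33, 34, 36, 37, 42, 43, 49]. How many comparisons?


Search for 43:
[0,11] mid=5 arr[5]=33
[6,11] mid=8 arr[8]=37
[9,11] mid=10 arr[10]=43
Total: 3 comparisons


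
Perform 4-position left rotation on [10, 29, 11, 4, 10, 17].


Left rotate by 4: [10, 17, 10, 29, 11, 4]


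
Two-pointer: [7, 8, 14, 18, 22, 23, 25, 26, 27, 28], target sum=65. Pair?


Two pointers: lo=0, hi=9
No pair sums to 65


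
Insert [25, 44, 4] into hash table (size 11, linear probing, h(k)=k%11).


Insertions: 25->slot 3; 44->slot 0; 4->slot 4
Table: [44, None, None, 25, 4, None, None, None, None, None, None]


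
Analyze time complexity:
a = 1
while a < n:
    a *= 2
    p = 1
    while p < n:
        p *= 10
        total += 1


Per nesting level: O(log n) * O(log n) = O((log n)^2)
Complexity: O((log n)^2)


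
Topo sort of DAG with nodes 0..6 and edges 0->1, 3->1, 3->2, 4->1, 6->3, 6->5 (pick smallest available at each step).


Kahn's algorithm, process smallest node first
Order: [0, 4, 6, 3, 1, 2, 5]


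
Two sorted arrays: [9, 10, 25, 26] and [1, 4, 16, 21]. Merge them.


Compare heads, take smaller each step.
Merged: [1, 4, 9, 10, 16, 21, 25, 26]


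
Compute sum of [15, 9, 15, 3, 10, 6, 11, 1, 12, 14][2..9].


Prefix sums: [0, 15, 24, 39, 42, 52, 58, 69, 70, 82, 96]
Sum[2..9] = prefix[10] - prefix[2] = 96 - 24 = 72


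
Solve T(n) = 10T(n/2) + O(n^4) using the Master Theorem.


a=10, b=2, c=4. log_2(10)=3.322 < c=4. Case 3: O(n^c) = O(n^4)
Complexity: O(n^4)


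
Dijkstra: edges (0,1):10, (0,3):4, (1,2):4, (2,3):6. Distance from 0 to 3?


Dijkstra from 0:
Distances: {0: 0, 1: 10, 2: 10, 3: 4}
Shortest distance to 3 = 4, path = [0, 3]


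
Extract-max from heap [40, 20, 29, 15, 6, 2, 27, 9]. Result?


Max = 40
Replace root with last, heapify down
Resulting heap: [29, 20, 27, 15, 6, 2, 9]


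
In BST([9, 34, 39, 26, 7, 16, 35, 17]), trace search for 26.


BST root = 9
Search for 26: compare at each node
Path: [9, 34, 26]


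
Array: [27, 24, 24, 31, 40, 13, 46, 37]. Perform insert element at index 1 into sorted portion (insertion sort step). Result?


After one pass: [24, 27, 24, 31, 40, 13, 46, 37]


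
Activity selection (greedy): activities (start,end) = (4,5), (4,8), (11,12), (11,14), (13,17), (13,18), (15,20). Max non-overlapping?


Greedy: pick earliest-ending, then skip overlaps.
Selected (3 activities): [(4, 5), (11, 12), (13, 17)]


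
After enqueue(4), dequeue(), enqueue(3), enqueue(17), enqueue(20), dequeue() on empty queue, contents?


enqueue(4) -> [4]
dequeue() returns 4 -> []
enqueue(3) -> [3]
enqueue(17) -> [3, 17]
enqueue(20) -> [3, 17, 20]
dequeue() returns 3 -> [17, 20]
Final queue (front to back): [17, 20]


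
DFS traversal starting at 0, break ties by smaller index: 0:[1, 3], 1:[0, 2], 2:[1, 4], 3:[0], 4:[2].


DFS stack-based: start with [0]
Visit order: [0, 1, 2, 4, 3]


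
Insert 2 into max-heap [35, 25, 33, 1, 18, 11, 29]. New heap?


Append 2: [35, 25, 33, 1, 18, 11, 29, 2]
Bubble up: swap idx 7(2) with idx 3(1)
Result: [35, 25, 33, 2, 18, 11, 29, 1]


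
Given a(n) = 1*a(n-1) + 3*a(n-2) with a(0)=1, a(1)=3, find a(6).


Build bottom-up:
...a(4)=33, a(5)=78, a(6)=1*78+3*33=177


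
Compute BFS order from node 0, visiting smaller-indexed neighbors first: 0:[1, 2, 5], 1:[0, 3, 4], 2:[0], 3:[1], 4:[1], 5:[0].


BFS queue: start with [0]
Visit order: [0, 1, 2, 5, 3, 4]


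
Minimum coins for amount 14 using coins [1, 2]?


dp[0]=0; dp[i]=1+min(dp[i-c] for c in coins)
...dp[9]=5, dp[10]=5, dp[11]=6, dp[12]=6, dp[13]=7, dp[14]=7
Minimum coins for 14 = 7


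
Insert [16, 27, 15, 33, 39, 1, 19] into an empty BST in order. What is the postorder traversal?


Root = 16; build tree by BST insertion.
Postorder traversal: [1, 15, 19, 39, 33, 27, 16]


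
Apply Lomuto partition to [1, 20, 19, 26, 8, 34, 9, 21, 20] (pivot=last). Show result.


Elements <= 20 go left of pivot.
Result: [1, 20, 19, 8, 9, 20, 26, 21, 34], pivot at index 5


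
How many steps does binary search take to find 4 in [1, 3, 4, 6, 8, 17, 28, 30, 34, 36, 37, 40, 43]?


Search for 4:
[0,12] mid=6 arr[6]=28
[0,5] mid=2 arr[2]=4
Total: 2 comparisons


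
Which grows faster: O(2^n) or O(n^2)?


quadratic grows slower than exponential
O(n^2) is asymptotically smaller; O(2^n) grows faster


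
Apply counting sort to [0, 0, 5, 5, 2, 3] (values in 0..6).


Count array: [2, 0, 1, 1, 0, 2, 0]
Reconstruct: [0, 0, 2, 3, 5, 5]


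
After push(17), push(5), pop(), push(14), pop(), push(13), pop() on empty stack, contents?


push(17) -> [17]
push(5) -> [17, 5]
pop() returns 5 -> [17]
push(14) -> [17, 14]
pop() returns 14 -> [17]
push(13) -> [17, 13]
pop() returns 13 -> [17]
Final stack (bottom to top): [17]


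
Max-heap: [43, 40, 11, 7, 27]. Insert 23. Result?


Append 23: [43, 40, 11, 7, 27, 23]
Bubble up: swap idx 5(23) with idx 2(11)
Result: [43, 40, 23, 7, 27, 11]


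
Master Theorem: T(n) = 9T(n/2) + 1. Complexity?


a=9, b=2, c=0. log_2(9)=3.170 > c=0. Case 1: O(n^log_b(a)) = O(n^3.170)
Complexity: O(n^3.170)


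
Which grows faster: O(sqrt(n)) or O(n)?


sublinear grows slower than linear
O(sqrt(n)) is asymptotically smaller; O(n) grows faster


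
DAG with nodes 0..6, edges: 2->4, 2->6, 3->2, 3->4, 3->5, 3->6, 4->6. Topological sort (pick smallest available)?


Kahn's algorithm, process smallest node first
Order: [0, 1, 3, 2, 4, 5, 6]


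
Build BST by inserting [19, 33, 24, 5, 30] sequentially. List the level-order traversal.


Root = 19; build tree by BST insertion.
Level-Order traversal: [19, 5, 33, 24, 30]


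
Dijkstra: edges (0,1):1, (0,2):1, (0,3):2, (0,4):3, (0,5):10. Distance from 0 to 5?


Dijkstra from 0:
Distances: {0: 0, 1: 1, 2: 1, 3: 2, 4: 3, 5: 10}
Shortest distance to 5 = 10, path = [0, 5]


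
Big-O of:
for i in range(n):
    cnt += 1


Per nesting level: O(n) = O(n)
Complexity: O(n)


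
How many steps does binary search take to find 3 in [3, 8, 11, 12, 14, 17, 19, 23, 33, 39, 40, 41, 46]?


Search for 3:
[0,12] mid=6 arr[6]=19
[0,5] mid=2 arr[2]=11
[0,1] mid=0 arr[0]=3
Total: 3 comparisons


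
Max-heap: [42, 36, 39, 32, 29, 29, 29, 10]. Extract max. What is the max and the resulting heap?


Max = 42
Replace root with last, heapify down
Resulting heap: [39, 36, 29, 32, 29, 10, 29]


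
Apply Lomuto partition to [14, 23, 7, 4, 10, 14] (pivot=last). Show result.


Elements <= 14 go left of pivot.
Result: [14, 7, 4, 10, 14, 23], pivot at index 4


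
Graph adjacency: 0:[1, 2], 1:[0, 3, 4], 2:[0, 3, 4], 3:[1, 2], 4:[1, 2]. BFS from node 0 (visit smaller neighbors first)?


BFS queue: start with [0]
Visit order: [0, 1, 2, 3, 4]


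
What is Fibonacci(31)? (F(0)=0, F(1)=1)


F(n)=F(n-1)+F(n-2)
...F(29)=514229, F(30)=832040, F(31)=1346269


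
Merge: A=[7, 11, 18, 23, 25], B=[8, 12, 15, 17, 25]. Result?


Compare heads, take smaller each step.
Merged: [7, 8, 11, 12, 15, 17, 18, 23, 25, 25]


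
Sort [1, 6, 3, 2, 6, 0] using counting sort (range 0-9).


Count array: [1, 1, 1, 1, 0, 0, 2, 0, 0, 0]
Reconstruct: [0, 1, 2, 3, 6, 6]


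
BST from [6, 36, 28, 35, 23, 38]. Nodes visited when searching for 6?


BST root = 6
Search for 6: compare at each node
Path: [6]


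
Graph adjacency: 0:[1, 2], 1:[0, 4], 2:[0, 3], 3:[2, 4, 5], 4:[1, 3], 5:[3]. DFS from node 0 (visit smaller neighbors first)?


DFS stack-based: start with [0]
Visit order: [0, 1, 4, 3, 2, 5]


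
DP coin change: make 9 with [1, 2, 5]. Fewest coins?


dp[0]=0; dp[i]=1+min(dp[i-c] for c in coins)
...dp[4]=2, dp[5]=1, dp[6]=2, dp[7]=2, dp[8]=3, dp[9]=3
Minimum coins for 9 = 3


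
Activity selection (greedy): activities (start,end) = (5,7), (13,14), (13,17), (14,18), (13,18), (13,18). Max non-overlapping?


Greedy: pick earliest-ending, then skip overlaps.
Selected (3 activities): [(5, 7), (13, 14), (14, 18)]


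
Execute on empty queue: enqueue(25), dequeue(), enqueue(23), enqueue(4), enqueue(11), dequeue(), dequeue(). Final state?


enqueue(25) -> [25]
dequeue() returns 25 -> []
enqueue(23) -> [23]
enqueue(4) -> [23, 4]
enqueue(11) -> [23, 4, 11]
dequeue() returns 23 -> [4, 11]
dequeue() returns 4 -> [11]
Final queue (front to back): [11]


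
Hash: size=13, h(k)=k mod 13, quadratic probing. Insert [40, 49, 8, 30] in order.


Insertions: 40->slot 1; 49->slot 10; 8->slot 8; 30->slot 4
Table: [None, 40, None, None, 30, None, None, None, 8, None, 49, None, None]


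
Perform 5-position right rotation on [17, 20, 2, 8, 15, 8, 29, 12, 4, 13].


Right rotate by 5: [8, 29, 12, 4, 13, 17, 20, 2, 8, 15]


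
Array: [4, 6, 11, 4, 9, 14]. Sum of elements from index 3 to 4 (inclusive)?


Prefix sums: [0, 4, 10, 21, 25, 34, 48]
Sum[3..4] = prefix[5] - prefix[3] = 34 - 21 = 13


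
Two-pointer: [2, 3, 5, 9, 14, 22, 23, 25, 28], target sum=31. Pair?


Two pointers: lo=0, hi=8
Found pair: (3, 28) summing to 31


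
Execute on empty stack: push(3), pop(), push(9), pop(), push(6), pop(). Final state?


push(3) -> [3]
pop() returns 3 -> []
push(9) -> [9]
pop() returns 9 -> []
push(6) -> [6]
pop() returns 6 -> []
Final stack (bottom to top): []


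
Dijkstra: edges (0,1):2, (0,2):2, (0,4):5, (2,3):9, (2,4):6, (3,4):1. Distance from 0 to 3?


Dijkstra from 0:
Distances: {0: 0, 1: 2, 2: 2, 3: 6, 4: 5}
Shortest distance to 3 = 6, path = [0, 4, 3]


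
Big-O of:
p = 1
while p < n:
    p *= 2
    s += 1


Per nesting level: O(log n) = O(log n)
Complexity: O(log n)


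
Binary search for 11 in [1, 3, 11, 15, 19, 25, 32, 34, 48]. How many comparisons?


Search for 11:
[0,8] mid=4 arr[4]=19
[0,3] mid=1 arr[1]=3
[2,3] mid=2 arr[2]=11
Total: 3 comparisons


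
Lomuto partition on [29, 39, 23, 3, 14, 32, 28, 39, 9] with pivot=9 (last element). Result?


Elements <= 9 go left of pivot.
Result: [3, 9, 23, 29, 14, 32, 28, 39, 39], pivot at index 1


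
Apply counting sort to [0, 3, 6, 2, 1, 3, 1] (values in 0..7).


Count array: [1, 2, 1, 2, 0, 0, 1, 0]
Reconstruct: [0, 1, 1, 2, 3, 3, 6]


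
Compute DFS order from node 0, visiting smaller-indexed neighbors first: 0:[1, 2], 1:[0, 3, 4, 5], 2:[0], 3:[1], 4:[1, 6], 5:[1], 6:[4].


DFS stack-based: start with [0]
Visit order: [0, 1, 3, 4, 6, 5, 2]


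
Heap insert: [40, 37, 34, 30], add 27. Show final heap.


Append 27: [40, 37, 34, 30, 27]
Bubble up: no swaps needed
Result: [40, 37, 34, 30, 27]


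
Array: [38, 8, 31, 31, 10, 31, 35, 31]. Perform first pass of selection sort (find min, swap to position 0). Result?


After one pass: [8, 38, 31, 31, 10, 31, 35, 31]


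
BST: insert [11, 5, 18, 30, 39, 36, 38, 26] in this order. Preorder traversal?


Root = 11; build tree by BST insertion.
Preorder traversal: [11, 5, 18, 30, 26, 39, 36, 38]


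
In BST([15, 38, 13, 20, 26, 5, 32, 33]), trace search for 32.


BST root = 15
Search for 32: compare at each node
Path: [15, 38, 20, 26, 32]


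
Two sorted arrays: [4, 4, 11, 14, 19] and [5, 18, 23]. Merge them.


Compare heads, take smaller each step.
Merged: [4, 4, 5, 11, 14, 18, 19, 23]


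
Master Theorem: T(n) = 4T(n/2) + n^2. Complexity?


a=4, b=2, c=2. log_2(4)=2 = c=2. Case 2: O(n^c log n) = O(n^2 log n)
Complexity: O(n^2 log n)


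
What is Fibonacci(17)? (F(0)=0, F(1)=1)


F(n)=F(n-1)+F(n-2)
...F(15)=610, F(16)=987, F(17)=1597


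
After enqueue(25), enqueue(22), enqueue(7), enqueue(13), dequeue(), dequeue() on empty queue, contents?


enqueue(25) -> [25]
enqueue(22) -> [25, 22]
enqueue(7) -> [25, 22, 7]
enqueue(13) -> [25, 22, 7, 13]
dequeue() returns 25 -> [22, 7, 13]
dequeue() returns 22 -> [7, 13]
Final queue (front to back): [7, 13]


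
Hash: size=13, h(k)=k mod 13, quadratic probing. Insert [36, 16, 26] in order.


Insertions: 36->slot 10; 16->slot 3; 26->slot 0
Table: [26, None, None, 16, None, None, None, None, None, None, 36, None, None]


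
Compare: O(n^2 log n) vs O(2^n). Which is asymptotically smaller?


n^2 log n grows slower than exponential
O(n^2 log n) is asymptotically smaller; O(2^n) grows faster


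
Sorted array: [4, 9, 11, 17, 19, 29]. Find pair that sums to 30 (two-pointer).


Two pointers: lo=0, hi=5
Found pair: (11, 19) summing to 30


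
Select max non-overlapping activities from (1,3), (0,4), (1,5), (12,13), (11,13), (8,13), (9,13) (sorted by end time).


Greedy: pick earliest-ending, then skip overlaps.
Selected (2 activities): [(1, 3), (12, 13)]


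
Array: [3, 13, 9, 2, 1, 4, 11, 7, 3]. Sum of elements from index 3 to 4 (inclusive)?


Prefix sums: [0, 3, 16, 25, 27, 28, 32, 43, 50, 53]
Sum[3..4] = prefix[5] - prefix[3] = 28 - 25 = 3


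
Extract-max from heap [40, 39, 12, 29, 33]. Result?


Max = 40
Replace root with last, heapify down
Resulting heap: [39, 33, 12, 29]


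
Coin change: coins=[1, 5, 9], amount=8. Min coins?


dp[0]=0; dp[i]=1+min(dp[i-c] for c in coins)
...dp[3]=3, dp[4]=4, dp[5]=1, dp[6]=2, dp[7]=3, dp[8]=4
Minimum coins for 8 = 4


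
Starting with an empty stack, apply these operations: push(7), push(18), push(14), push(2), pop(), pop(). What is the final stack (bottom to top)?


push(7) -> [7]
push(18) -> [7, 18]
push(14) -> [7, 18, 14]
push(2) -> [7, 18, 14, 2]
pop() returns 2 -> [7, 18, 14]
pop() returns 14 -> [7, 18]
Final stack (bottom to top): [7, 18]


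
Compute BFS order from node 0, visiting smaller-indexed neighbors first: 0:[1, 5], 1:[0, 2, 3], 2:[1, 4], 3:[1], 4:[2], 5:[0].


BFS queue: start with [0]
Visit order: [0, 1, 5, 2, 3, 4]


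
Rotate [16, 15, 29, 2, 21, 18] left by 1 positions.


Left rotate by 1: [15, 29, 2, 21, 18, 16]


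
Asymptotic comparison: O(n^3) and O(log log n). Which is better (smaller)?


double-logarithmic grows slower than cubic
O(log log n) is asymptotically smaller; O(n^3) grows faster


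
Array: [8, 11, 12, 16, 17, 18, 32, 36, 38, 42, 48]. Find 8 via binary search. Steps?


Search for 8:
[0,10] mid=5 arr[5]=18
[0,4] mid=2 arr[2]=12
[0,1] mid=0 arr[0]=8
Total: 3 comparisons


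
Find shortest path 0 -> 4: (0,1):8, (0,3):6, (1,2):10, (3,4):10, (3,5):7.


Dijkstra from 0:
Distances: {0: 0, 1: 8, 2: 18, 3: 6, 4: 16, 5: 13}
Shortest distance to 4 = 16, path = [0, 3, 4]


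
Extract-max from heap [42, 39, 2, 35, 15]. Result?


Max = 42
Replace root with last, heapify down
Resulting heap: [39, 35, 2, 15]


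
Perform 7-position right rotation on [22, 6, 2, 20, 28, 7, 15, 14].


Right rotate by 7: [6, 2, 20, 28, 7, 15, 14, 22]


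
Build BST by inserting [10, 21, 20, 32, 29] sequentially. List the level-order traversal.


Root = 10; build tree by BST insertion.
Level-Order traversal: [10, 21, 20, 32, 29]


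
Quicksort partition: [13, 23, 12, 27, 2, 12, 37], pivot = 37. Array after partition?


Elements <= 37 go left of pivot.
Result: [13, 23, 12, 27, 2, 12, 37], pivot at index 6


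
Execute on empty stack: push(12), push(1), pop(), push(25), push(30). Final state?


push(12) -> [12]
push(1) -> [12, 1]
pop() returns 1 -> [12]
push(25) -> [12, 25]
push(30) -> [12, 25, 30]
Final stack (bottom to top): [12, 25, 30]


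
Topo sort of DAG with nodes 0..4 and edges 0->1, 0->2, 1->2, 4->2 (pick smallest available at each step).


Kahn's algorithm, process smallest node first
Order: [0, 1, 3, 4, 2]


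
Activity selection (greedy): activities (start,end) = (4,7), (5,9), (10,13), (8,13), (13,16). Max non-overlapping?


Greedy: pick earliest-ending, then skip overlaps.
Selected (3 activities): [(4, 7), (10, 13), (13, 16)]


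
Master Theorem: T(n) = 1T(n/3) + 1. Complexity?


a=1, b=3, c=0. log_3(1)=0 = c=0. Case 2: O(n^c log n) = O(log n)
Complexity: O(log n)


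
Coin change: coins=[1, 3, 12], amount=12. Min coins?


dp[0]=0; dp[i]=1+min(dp[i-c] for c in coins)
...dp[7]=3, dp[8]=4, dp[9]=3, dp[10]=4, dp[11]=5, dp[12]=1
Minimum coins for 12 = 1


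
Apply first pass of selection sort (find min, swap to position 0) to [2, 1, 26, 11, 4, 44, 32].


After one pass: [1, 2, 26, 11, 4, 44, 32]


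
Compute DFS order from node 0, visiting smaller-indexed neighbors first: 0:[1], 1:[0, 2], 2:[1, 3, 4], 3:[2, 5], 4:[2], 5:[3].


DFS stack-based: start with [0]
Visit order: [0, 1, 2, 3, 5, 4]


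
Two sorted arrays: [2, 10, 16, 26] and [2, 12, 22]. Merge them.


Compare heads, take smaller each step.
Merged: [2, 2, 10, 12, 16, 22, 26]


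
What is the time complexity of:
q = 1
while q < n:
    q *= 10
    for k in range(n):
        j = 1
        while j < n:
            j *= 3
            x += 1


Per nesting level: O(log n) * O(n) * O(log n) = O(n (log n)^2)
Complexity: O(n (log n)^2)


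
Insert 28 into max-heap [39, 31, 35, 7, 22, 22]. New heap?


Append 28: [39, 31, 35, 7, 22, 22, 28]
Bubble up: no swaps needed
Result: [39, 31, 35, 7, 22, 22, 28]


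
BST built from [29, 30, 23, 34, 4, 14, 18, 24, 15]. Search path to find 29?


BST root = 29
Search for 29: compare at each node
Path: [29]


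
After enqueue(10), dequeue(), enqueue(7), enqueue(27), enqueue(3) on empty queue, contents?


enqueue(10) -> [10]
dequeue() returns 10 -> []
enqueue(7) -> [7]
enqueue(27) -> [7, 27]
enqueue(3) -> [7, 27, 3]
Final queue (front to back): [7, 27, 3]


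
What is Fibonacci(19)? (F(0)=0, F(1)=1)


F(n)=F(n-1)+F(n-2)
...F(17)=1597, F(18)=2584, F(19)=4181


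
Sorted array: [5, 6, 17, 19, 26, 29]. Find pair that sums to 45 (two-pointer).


Two pointers: lo=0, hi=5
Found pair: (19, 26) summing to 45


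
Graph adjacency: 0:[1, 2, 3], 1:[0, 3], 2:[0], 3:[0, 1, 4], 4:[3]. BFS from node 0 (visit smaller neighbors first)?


BFS queue: start with [0]
Visit order: [0, 1, 2, 3, 4]


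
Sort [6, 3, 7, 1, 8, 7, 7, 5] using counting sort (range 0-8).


Count array: [0, 1, 0, 1, 0, 1, 1, 3, 1]
Reconstruct: [1, 3, 5, 6, 7, 7, 7, 8]


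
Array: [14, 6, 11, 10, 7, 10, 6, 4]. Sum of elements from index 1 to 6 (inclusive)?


Prefix sums: [0, 14, 20, 31, 41, 48, 58, 64, 68]
Sum[1..6] = prefix[7] - prefix[1] = 64 - 14 = 50


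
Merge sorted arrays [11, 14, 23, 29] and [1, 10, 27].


Compare heads, take smaller each step.
Merged: [1, 10, 11, 14, 23, 27, 29]


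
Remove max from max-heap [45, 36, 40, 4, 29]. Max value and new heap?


Max = 45
Replace root with last, heapify down
Resulting heap: [40, 36, 29, 4]


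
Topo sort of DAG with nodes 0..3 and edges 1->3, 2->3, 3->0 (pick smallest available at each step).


Kahn's algorithm, process smallest node first
Order: [1, 2, 3, 0]


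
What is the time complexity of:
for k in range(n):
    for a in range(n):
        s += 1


Per nesting level: O(n) * O(n) = O(n^2)
Complexity: O(n^2)


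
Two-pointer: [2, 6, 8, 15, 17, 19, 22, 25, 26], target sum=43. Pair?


Two pointers: lo=0, hi=8
Found pair: (17, 26) summing to 43


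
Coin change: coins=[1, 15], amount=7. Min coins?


dp[0]=0; dp[i]=1+min(dp[i-c] for c in coins)
...dp[2]=2, dp[3]=3, dp[4]=4, dp[5]=5, dp[6]=6, dp[7]=7
Minimum coins for 7 = 7


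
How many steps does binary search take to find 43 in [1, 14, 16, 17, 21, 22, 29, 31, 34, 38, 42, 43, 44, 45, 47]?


Search for 43:
[0,14] mid=7 arr[7]=31
[8,14] mid=11 arr[11]=43
Total: 2 comparisons


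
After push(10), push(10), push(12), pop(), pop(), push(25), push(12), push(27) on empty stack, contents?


push(10) -> [10]
push(10) -> [10, 10]
push(12) -> [10, 10, 12]
pop() returns 12 -> [10, 10]
pop() returns 10 -> [10]
push(25) -> [10, 25]
push(12) -> [10, 25, 12]
push(27) -> [10, 25, 12, 27]
Final stack (bottom to top): [10, 25, 12, 27]


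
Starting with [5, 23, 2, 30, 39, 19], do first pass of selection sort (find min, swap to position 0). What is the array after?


After one pass: [2, 23, 5, 30, 39, 19]


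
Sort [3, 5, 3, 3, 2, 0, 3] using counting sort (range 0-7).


Count array: [1, 0, 1, 4, 0, 1, 0, 0]
Reconstruct: [0, 2, 3, 3, 3, 3, 5]


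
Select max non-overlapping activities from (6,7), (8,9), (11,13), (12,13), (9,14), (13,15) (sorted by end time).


Greedy: pick earliest-ending, then skip overlaps.
Selected (4 activities): [(6, 7), (8, 9), (11, 13), (13, 15)]


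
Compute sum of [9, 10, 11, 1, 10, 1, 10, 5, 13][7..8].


Prefix sums: [0, 9, 19, 30, 31, 41, 42, 52, 57, 70]
Sum[7..8] = prefix[9] - prefix[7] = 70 - 52 = 18


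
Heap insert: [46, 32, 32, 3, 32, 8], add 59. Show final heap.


Append 59: [46, 32, 32, 3, 32, 8, 59]
Bubble up: swap idx 6(59) with idx 2(32); swap idx 2(59) with idx 0(46)
Result: [59, 32, 46, 3, 32, 8, 32]


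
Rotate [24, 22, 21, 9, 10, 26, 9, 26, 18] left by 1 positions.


Left rotate by 1: [22, 21, 9, 10, 26, 9, 26, 18, 24]


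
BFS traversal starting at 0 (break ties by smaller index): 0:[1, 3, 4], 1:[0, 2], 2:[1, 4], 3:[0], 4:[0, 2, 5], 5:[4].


BFS queue: start with [0]
Visit order: [0, 1, 3, 4, 2, 5]


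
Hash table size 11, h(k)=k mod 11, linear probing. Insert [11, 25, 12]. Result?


Insertions: 11->slot 0; 25->slot 3; 12->slot 1
Table: [11, 12, None, 25, None, None, None, None, None, None, None]


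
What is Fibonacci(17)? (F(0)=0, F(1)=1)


F(n)=F(n-1)+F(n-2)
...F(15)=610, F(16)=987, F(17)=1597


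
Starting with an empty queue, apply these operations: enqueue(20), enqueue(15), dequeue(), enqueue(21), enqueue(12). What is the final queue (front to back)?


enqueue(20) -> [20]
enqueue(15) -> [20, 15]
dequeue() returns 20 -> [15]
enqueue(21) -> [15, 21]
enqueue(12) -> [15, 21, 12]
Final queue (front to back): [15, 21, 12]


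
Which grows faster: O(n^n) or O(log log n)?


double-logarithmic grows slower than n^n
O(log log n) is asymptotically smaller; O(n^n) grows faster


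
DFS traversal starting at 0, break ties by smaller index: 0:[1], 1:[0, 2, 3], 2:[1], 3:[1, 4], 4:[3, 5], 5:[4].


DFS stack-based: start with [0]
Visit order: [0, 1, 2, 3, 4, 5]


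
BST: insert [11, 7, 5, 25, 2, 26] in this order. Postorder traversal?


Root = 11; build tree by BST insertion.
Postorder traversal: [2, 5, 7, 26, 25, 11]


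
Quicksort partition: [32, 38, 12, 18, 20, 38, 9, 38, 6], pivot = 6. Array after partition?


Elements <= 6 go left of pivot.
Result: [6, 38, 12, 18, 20, 38, 9, 38, 32], pivot at index 0


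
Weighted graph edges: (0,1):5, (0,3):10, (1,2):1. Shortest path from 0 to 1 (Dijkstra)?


Dijkstra from 0:
Distances: {0: 0, 1: 5, 2: 6, 3: 10}
Shortest distance to 1 = 5, path = [0, 1]


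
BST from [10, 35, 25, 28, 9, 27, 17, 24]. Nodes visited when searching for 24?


BST root = 10
Search for 24: compare at each node
Path: [10, 35, 25, 17, 24]


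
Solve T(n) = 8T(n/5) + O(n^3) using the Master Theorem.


a=8, b=5, c=3. log_5(8)=1.292 < c=3. Case 3: O(n^c) = O(n^3)
Complexity: O(n^3)


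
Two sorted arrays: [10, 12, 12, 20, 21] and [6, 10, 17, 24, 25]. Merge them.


Compare heads, take smaller each step.
Merged: [6, 10, 10, 12, 12, 17, 20, 21, 24, 25]


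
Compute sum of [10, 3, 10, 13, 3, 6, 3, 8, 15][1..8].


Prefix sums: [0, 10, 13, 23, 36, 39, 45, 48, 56, 71]
Sum[1..8] = prefix[9] - prefix[1] = 71 - 10 = 61


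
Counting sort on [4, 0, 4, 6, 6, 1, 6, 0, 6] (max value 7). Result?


Count array: [2, 1, 0, 0, 2, 0, 4, 0]
Reconstruct: [0, 0, 1, 4, 4, 6, 6, 6, 6]


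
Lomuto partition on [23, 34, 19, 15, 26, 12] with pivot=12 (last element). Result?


Elements <= 12 go left of pivot.
Result: [12, 34, 19, 15, 26, 23], pivot at index 0


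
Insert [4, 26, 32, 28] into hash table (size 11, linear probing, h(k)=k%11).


Insertions: 4->slot 4; 26->slot 5; 32->slot 10; 28->slot 6
Table: [None, None, None, None, 4, 26, 28, None, None, None, 32]


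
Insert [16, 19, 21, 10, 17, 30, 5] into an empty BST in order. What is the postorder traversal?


Root = 16; build tree by BST insertion.
Postorder traversal: [5, 10, 17, 30, 21, 19, 16]


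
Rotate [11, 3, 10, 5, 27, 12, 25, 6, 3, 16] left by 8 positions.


Left rotate by 8: [3, 16, 11, 3, 10, 5, 27, 12, 25, 6]


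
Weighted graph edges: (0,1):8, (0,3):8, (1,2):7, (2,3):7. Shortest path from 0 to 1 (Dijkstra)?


Dijkstra from 0:
Distances: {0: 0, 1: 8, 2: 15, 3: 8}
Shortest distance to 1 = 8, path = [0, 1]


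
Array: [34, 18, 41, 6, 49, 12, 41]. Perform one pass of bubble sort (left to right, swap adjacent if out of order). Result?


After one pass: [18, 34, 6, 41, 12, 41, 49]


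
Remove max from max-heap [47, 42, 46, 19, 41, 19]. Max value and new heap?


Max = 47
Replace root with last, heapify down
Resulting heap: [46, 42, 19, 19, 41]


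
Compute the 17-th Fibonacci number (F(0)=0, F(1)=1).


F(n)=F(n-1)+F(n-2)
...F(15)=610, F(16)=987, F(17)=1597


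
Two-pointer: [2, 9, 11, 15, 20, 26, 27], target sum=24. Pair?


Two pointers: lo=0, hi=6
Found pair: (9, 15) summing to 24


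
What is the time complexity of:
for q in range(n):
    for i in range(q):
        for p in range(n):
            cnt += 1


Per nesting level: O(n) * O(n) [triangular over q] * O(n) = O(n^3)
Complexity: O(n^3)


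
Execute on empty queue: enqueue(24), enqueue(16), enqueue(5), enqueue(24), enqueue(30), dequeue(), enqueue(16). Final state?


enqueue(24) -> [24]
enqueue(16) -> [24, 16]
enqueue(5) -> [24, 16, 5]
enqueue(24) -> [24, 16, 5, 24]
enqueue(30) -> [24, 16, 5, 24, 30]
dequeue() returns 24 -> [16, 5, 24, 30]
enqueue(16) -> [16, 5, 24, 30, 16]
Final queue (front to back): [16, 5, 24, 30, 16]


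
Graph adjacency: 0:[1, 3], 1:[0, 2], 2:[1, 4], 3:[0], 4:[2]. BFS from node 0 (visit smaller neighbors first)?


BFS queue: start with [0]
Visit order: [0, 1, 3, 2, 4]


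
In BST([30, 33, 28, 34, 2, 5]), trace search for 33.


BST root = 30
Search for 33: compare at each node
Path: [30, 33]


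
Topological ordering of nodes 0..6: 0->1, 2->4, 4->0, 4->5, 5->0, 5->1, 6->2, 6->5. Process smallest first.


Kahn's algorithm, process smallest node first
Order: [3, 6, 2, 4, 5, 0, 1]
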